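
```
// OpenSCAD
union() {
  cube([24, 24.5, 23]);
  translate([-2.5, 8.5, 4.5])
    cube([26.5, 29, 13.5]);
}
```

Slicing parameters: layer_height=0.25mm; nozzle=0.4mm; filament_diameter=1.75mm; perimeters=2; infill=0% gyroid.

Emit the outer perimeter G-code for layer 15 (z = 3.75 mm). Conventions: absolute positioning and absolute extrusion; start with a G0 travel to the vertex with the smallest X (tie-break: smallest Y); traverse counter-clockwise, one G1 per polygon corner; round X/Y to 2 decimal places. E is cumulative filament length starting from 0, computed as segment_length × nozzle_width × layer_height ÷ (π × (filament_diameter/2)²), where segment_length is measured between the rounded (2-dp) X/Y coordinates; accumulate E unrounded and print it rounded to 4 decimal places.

At z = 3.75 mm: the cube is present — its section is the full 24×24.5 rectangle; the cube at (-2.5, 8.5) does not reach this height (z outside [4.5, 18]); Merging all regions: only the 24×24.5 cube is present, so the union is just that shape — 1 connected region. The outline is a single polygon with 4 vertices. Extrusion per mm of travel: 0.4 × 0.25 / (π × 0.875²) = 0.041575. Accumulating E over each segment gives final E = 4.0328.

G0 X0.00 Y0.00 Z3.75
G1 X24.00 Y0.00 E0.9978
G1 X24.00 Y24.50 E2.0164
G1 X0.00 Y24.50 E3.0142
G1 X0.00 Y0.00 E4.0328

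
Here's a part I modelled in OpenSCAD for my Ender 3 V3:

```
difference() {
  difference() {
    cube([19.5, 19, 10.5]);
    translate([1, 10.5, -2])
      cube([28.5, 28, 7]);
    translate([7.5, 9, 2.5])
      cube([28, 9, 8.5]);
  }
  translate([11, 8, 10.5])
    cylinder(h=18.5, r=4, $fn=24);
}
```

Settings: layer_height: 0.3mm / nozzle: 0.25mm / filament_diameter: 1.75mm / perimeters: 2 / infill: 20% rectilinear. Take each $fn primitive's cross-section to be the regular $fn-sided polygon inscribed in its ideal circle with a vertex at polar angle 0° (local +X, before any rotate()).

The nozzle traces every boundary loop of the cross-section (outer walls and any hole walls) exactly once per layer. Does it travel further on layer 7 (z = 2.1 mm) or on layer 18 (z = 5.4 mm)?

layer 18 (z = 5.4 mm)

Layer 7 (z = 2.1): the cube is present — its section is the full 19.5×19 rectangle (perimeter 77.00 mm); the cube at (1, 10.5) is present — its section is the full 28.5×28 rectangle (perimeter 113.00 mm); the cube at (7.5, 9) does not reach this height (z outside [2.5, 11]); Subtracting the remaining from the first: starting from the 19.5×19 cube, the 28.5×28 cube at (1, 10.5) partially overlaps it — only the 157.25 mm² overlap (of its 798.00 mm²) is removed, clipping the outline — boundary = 77.00 mm; the cylinder at (11, 8) does not reach this height (z outside [10.5, 29]); Taking the first minus the rest: none of the subtracted shapes is present at this height, so the result so far is unchanged — boundary = 77.00 mm. So its perimeter = 77.00 mm. Layer 18 (z = 5.4): the cube is present — its section is the full 19.5×19 rectangle (perimeter 77.00 mm); the cube at (1, 10.5) does not reach this height (z outside [-2, 5]); the cube at (7.5, 9) is present — its section is the full 28×9 rectangle (perimeter 74.00 mm); Taking the first minus the rest: starting from the 19.5×19 cube, the 28×9 cube at (7.5, 9) partially overlaps it — only the 108.00 mm² overlap (of its 252.00 mm²) is removed, clipping the outline — boundary = 101.00 mm; the cylinder at (11, 8) is not intersected at this z (z outside [10.5, 29]); Subtracting the remaining from the first: none of the subtracted shapes is present at this height, so that combined region is unchanged — boundary = 101.00 mm. So its perimeter = 101.00 mm. Layer 18 is larger (101.00 vs 77.00 mm).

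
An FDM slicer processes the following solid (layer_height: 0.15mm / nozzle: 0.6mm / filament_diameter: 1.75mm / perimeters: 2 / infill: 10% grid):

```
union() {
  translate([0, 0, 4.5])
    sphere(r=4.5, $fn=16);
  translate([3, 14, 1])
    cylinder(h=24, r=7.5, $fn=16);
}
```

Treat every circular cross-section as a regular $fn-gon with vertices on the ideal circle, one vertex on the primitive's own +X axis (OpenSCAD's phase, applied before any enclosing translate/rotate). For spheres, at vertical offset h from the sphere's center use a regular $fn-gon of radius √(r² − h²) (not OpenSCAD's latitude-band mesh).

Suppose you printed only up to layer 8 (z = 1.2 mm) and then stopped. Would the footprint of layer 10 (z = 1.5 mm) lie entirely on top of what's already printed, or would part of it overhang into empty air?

Compare the two slices. At z = 1.2: the r=4.5 sphere slices to a regular 16-gon of circumradius 3.059 (√(r²−h²) with h=3.3 from center) (area = (16/2)·3.059²·sin(360°/16) = 28.66 mm²); the r=7.5 cylinder at (3, 14) gives a regular 16-gon of circumradius 7.5 (constant along its height) (area = (16/2)·7.500²·sin(360°/16) = 172.21 mm²); Merging all regions: the 2 present regions are separate (no shared area or edge), so areas and boundary lengths simply add and each stays a separate island — area = 200.86 mm². At z = 1.5: the r=4.5 sphere slices to a regular 16-gon of circumradius 3.354 (√(r²−h²) with h=3 from center) (area = (16/2)·3.354²·sin(360°/16) = 34.44 mm²); the r=7.5 cylinder at (3, 14) contributes a regular 16-gon of circumradius 7.5 (area = (16/2)·7.500²·sin(360°/16) = 172.21 mm²); Combining (union): the 2 present regions are separate (no shared area or edge), so areas and boundary lengths simply add and each stays a separate island — area = 206.65 mm². Checking containment: at z = 1.5 the cross-section extends beyond the z = 1.2 cross-section by about 5.79 mm².

part overhangs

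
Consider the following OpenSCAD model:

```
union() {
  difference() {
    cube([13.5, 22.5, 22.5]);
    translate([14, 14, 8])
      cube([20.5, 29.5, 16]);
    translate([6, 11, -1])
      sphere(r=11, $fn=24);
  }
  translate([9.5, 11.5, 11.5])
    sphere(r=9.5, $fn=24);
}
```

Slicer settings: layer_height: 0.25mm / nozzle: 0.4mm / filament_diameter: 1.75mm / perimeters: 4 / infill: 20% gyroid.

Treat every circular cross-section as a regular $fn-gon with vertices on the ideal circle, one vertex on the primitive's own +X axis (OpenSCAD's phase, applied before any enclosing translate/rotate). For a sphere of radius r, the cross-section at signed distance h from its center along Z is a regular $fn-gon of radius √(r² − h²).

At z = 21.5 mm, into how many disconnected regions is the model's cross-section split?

1

At z = 21.5 mm: the cube is present — its section is the full 13.5×22.5 rectangle; the cube at (14, 14) (footprint 20.5×29.5) is included at this height; the sphere at (6, 11) is not intersected at this z (|z−center|=22.500 > r=11); Taking the first minus the rest: starting from the 13.5×22.5 cube, the 20.5×29.5 cube at (14, 14) misses the remaining region (no effect) — 1 connected region; the sphere at (9.5, 11.5) does not reach this height (|z−center|=10.000 > r=9.5); Merging all regions: only that combined region is present, so the union is just that shape — 1 connected region. The result has 1 disconnected region.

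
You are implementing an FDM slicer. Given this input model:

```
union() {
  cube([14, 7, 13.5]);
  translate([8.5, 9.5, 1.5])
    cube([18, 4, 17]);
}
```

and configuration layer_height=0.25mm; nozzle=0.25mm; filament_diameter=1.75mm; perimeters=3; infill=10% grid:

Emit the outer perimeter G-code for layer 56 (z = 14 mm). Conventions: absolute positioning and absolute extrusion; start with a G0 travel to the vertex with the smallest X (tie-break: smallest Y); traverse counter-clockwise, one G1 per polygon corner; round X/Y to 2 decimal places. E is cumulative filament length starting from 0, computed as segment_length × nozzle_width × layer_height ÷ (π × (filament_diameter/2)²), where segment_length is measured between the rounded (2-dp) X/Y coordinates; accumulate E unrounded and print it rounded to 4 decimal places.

At z = 14 mm: the cube does not reach this height (z outside [0, 13.5]); the cube at (8.5, 9.5) is present — its section is the full 18×4 rectangle; Combining (union): only the 18×4 cube at (8.5, 9.5) is present, so the union is just that shape — 1 connected region. The outline is a single polygon with 4 vertices. Extrusion per mm of travel: 0.25 × 0.25 / (π × 0.875²) = 0.025984. Accumulating E over each segment gives final E = 1.1433.

G0 X8.50 Y9.50 Z14.00
G1 X26.50 Y9.50 E0.4677
G1 X26.50 Y13.50 E0.5717
G1 X8.50 Y13.50 E1.0394
G1 X8.50 Y9.50 E1.1433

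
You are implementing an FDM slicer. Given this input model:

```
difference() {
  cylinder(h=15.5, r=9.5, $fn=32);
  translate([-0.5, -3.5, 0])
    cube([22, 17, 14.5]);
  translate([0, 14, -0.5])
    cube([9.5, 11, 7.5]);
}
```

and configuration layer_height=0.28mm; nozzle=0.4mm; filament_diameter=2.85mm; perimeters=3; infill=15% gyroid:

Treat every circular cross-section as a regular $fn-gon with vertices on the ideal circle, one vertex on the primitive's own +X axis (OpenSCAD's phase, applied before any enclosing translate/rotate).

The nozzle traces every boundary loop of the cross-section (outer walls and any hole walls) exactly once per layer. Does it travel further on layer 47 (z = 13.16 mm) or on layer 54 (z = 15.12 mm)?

Layer 47 (z = 13.16): the r=9.5 cylinder contributes a regular 32-gon of circumradius 9.5 (perimeter = 2·32·9.500·sin(180°/32) = 59.59 mm); the 22×17 cube at (-0.5, -3.5) contributes its full rectangle (perimeter 78.00 mm); the cube at (0, 14) is absent (z outside [-0.5, 7]); Taking the first minus the rest: starting from the r=9.5 cylinder, the 22×17 cube at (-0.5, -3.5) partially overlaps it — only the 109.28 mm² overlap (of its 374.00 mm²) is removed, clipping the outline — boundary = 62.88 mm. So its perimeter = 62.88 mm. Layer 54 (z = 15.12): the cylinder: section is a regular 32-gon, circumradius r=9.5 (perimeter = 2·32·9.500·sin(180°/32) = 59.59 mm); the cube at (-0.5, -3.5) is absent (z outside [0, 14.5]); the cube at (0, 14) does not reach this height (z outside [-0.5, 7]); Taking the first minus the rest: none of the subtracted shapes is present at this height, so the r=9.5 cylinder is unchanged — boundary = 59.59 mm. So its perimeter = 59.59 mm. Layer 47 is larger (62.88 vs 59.59 mm).

layer 47 (z = 13.16 mm)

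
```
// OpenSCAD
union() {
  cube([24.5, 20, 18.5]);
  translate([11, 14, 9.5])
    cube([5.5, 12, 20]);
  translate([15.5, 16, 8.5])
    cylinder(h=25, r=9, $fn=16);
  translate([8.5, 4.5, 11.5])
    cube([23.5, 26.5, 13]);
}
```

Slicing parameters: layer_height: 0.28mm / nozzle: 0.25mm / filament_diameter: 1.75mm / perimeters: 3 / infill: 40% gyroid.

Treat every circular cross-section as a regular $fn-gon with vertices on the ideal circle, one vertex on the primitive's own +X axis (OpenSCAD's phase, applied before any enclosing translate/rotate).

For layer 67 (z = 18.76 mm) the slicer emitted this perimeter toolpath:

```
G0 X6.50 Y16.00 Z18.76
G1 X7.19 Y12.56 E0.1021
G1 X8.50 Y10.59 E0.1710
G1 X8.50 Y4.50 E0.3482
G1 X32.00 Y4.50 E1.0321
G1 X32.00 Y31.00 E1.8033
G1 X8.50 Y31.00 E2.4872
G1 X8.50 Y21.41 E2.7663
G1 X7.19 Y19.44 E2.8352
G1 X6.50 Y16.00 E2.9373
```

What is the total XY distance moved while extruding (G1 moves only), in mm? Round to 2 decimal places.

Sum the Euclidean lengths of each G1 segment: total = 100.93 mm.

100.93 mm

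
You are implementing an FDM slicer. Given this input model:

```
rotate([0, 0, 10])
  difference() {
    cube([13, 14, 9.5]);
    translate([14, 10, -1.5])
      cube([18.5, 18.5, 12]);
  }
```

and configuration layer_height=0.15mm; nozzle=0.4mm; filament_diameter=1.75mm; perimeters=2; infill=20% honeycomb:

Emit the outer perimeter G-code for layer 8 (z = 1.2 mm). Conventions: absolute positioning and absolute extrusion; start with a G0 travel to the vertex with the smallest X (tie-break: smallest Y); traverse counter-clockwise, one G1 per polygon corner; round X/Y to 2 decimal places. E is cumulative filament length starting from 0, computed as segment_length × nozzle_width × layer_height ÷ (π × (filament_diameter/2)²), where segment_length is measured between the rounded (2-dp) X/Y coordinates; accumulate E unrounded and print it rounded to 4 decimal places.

At z = 1.2 mm: the 13×14 cube contributes its full rectangle; the cube at (14, 10) is present — its section is the full 18.5×18.5 rectangle; Subtracting the remaining from the first: starting from the 13×14 cube, the 18.5×18.5 cube at (14, 10) misses the remaining region (no effect) — 1 connected region; (whole slice rotated 10° about Z — lengths, areas and connectivity unchanged). The outline is a single polygon with 4 vertices. Extrusion per mm of travel: 0.4 × 0.15 / (π × 0.875²) = 0.024945. Accumulating E over each segment gives final E = 1.3468.

G0 X-2.43 Y13.79 Z1.20
G1 X0.00 Y0.00 E0.3493
G1 X12.80 Y2.26 E0.6735
G1 X10.37 Y16.04 E1.0226
G1 X-2.43 Y13.79 E1.3468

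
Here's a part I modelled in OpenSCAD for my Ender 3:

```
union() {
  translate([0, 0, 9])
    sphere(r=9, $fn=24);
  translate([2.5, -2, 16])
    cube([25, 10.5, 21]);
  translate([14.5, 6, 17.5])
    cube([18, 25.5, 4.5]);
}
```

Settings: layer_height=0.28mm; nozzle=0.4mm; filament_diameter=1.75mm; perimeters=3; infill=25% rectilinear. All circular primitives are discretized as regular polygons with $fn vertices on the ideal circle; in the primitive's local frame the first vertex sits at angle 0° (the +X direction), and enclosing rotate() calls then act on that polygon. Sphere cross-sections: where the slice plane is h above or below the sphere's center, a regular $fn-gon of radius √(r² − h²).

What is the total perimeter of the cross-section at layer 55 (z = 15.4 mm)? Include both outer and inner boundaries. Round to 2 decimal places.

39.64 mm

At z = 15.4 mm: the r=9 sphere slices to a regular 24-gon of circumradius 6.328 (√(r²−h²) with h=6.4 from center) (perimeter = 2·24·6.328·sin(180°/24) = 39.64 mm); the cube at (2.5, -2) is absent (z outside [16, 37]); the cube at (14.5, 6) is absent (z outside [17.5, 22]); Taking the union: only the r=9 sphere is present, so the union is just that shape — boundary = 39.64 mm. Overall, the cross-section is a single solid region. Total boundary length (outer) = 39.64 mm.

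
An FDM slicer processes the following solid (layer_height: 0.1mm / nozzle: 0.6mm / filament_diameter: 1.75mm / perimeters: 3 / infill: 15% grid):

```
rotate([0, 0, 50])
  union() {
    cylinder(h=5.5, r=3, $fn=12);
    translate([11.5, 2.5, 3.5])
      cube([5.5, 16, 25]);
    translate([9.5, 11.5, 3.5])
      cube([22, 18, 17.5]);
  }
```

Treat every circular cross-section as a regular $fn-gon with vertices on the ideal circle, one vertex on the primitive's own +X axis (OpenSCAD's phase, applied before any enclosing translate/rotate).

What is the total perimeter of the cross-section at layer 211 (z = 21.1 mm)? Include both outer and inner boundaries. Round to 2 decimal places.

At z = 21.1 mm: the cylinder is absent (z outside [0, 5.5]); the cube at (11.5, 2.5) (footprint 5.5×16) is included at this height (perimeter 43.00 mm); the cube at (9.5, 11.5) is not intersected at this z (z outside [3.5, 21]); Combining (union): only the 5.5×16 cube at (11.5, 2.5) is present, so the union is just that shape — boundary = 43.00 mm; (whole slice rotated 50° about Z — lengths, areas and connectivity unchanged). Overall, the cross-section is a single solid region. Total boundary length (outer) = 43.00 mm.

43.00 mm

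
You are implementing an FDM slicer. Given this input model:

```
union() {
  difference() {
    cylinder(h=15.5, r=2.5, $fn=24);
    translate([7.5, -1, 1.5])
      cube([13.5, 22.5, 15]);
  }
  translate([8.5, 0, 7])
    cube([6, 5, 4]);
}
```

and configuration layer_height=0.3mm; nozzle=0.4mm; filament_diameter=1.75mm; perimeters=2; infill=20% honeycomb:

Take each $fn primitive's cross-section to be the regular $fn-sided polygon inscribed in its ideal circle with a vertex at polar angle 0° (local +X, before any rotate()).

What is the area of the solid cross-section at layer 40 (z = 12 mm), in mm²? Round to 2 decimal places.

19.41 mm²

At z = 12 mm: the r=2.5 cylinder gives a regular 24-gon of circumradius 2.5 (constant along its height) (area = (24/2)·2.500²·sin(360°/24) = 19.41 mm²); the cube at (7.5, -1) (footprint 13.5×22.5) is included at this height (area 303.75 mm²); Subtracting the remaining from the first: starting from the r=2.5 cylinder (19.41 mm²), the 13.5×22.5 cube at (7.5, -1) misses the remaining region (no effect) — area = 19.41 mm²; the cube at (8.5, 0) is not intersected at this z (z outside [7, 11]); Merging all regions: only the result so far is present, so the union is just that shape — area = 19.41 mm². Overall, the cross-section is a single solid region. Net area = 19.41 mm².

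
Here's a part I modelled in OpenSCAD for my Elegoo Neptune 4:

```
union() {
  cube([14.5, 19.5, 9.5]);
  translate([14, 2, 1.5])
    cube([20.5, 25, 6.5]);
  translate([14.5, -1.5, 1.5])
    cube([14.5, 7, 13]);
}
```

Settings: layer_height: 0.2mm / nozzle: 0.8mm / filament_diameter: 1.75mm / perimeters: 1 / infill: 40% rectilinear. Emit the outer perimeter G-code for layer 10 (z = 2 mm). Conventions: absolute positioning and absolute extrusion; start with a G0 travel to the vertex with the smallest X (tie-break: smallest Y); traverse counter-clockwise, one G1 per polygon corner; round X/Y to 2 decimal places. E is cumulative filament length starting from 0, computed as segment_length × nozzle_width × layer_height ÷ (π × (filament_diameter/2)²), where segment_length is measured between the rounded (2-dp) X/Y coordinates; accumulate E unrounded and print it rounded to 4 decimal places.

At z = 2 mm: the cube (footprint 14.5×19.5) is included at this height; the 20.5×25 cube at (14, 2) contributes its full rectangle; the 14.5×7 cube at (14.5, -1.5) contributes its full rectangle; Combining (union): the regions partially overlap (shared area 59.50 mm²), so overlapping operands fuse into one piece — 1 connected region. The outline is a single polygon with 10 vertices. Extrusion per mm of travel: 0.8 × 0.2 / (π × 0.875²) = 0.066520. Accumulating E over each segment gives final E = 8.3816.

G0 X0.00 Y0.00 Z2.00
G1 X14.50 Y0.00 E0.9645
G1 X14.50 Y-1.50 E1.0643
G1 X29.00 Y-1.50 E2.0289
G1 X29.00 Y2.00 E2.2617
G1 X34.50 Y2.00 E2.6276
G1 X34.50 Y27.00 E4.2906
G1 X14.00 Y27.00 E5.6542
G1 X14.00 Y19.50 E6.1531
G1 X0.00 Y19.50 E7.0844
G1 X0.00 Y0.00 E8.3816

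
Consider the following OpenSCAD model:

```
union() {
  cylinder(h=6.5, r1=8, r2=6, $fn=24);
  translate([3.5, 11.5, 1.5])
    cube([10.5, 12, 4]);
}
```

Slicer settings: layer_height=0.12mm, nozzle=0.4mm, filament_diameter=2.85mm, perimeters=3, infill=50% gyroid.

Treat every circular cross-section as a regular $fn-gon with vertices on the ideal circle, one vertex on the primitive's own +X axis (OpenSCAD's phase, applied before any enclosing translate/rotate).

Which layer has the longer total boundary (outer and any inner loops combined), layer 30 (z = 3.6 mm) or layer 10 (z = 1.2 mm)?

layer 30 (z = 3.6 mm)

Layer 30 (z = 3.6): the cone (r1=8→r2=6) has section circumradius 6.892 here — a regular 24-gon (perimeter = 2·24·6.892·sin(180°/24) = 43.18 mm); the 10.5×12 cube at (3.5, 11.5) contributes its full rectangle (perimeter 45.00 mm); Combining (union): the 2 present regions are separate (no shared area or edge), so areas and boundary lengths simply add and each stays a separate island — boundary = 88.18 mm. So its perimeter = 88.18 mm. Layer 10 (z = 1.2): the cone contributes a regular 24-gon of circumradius 7.631 (interpolated between r1=8 and r2=6 at t=0.185) (perimeter = 2·24·7.631·sin(180°/24) = 47.81 mm); the cube at (3.5, 11.5) is not intersected at this z (z outside [1.5, 5.5]); Taking the union: only the cone is present, so the union is just that shape — boundary = 47.81 mm. So its perimeter = 47.81 mm. Layer 30 is larger (88.18 vs 47.81 mm).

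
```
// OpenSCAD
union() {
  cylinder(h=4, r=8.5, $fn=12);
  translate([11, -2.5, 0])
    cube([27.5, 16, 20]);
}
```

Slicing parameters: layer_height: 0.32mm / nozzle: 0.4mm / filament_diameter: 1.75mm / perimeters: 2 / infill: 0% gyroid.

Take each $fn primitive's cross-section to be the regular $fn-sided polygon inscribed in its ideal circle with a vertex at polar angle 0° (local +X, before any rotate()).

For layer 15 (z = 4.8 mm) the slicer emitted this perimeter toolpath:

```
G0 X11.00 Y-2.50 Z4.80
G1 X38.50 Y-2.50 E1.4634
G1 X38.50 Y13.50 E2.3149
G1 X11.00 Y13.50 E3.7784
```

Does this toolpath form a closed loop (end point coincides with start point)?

Start point (G0): (11.00, -2.50). End point (last G1): the path does not return to the start — open.

no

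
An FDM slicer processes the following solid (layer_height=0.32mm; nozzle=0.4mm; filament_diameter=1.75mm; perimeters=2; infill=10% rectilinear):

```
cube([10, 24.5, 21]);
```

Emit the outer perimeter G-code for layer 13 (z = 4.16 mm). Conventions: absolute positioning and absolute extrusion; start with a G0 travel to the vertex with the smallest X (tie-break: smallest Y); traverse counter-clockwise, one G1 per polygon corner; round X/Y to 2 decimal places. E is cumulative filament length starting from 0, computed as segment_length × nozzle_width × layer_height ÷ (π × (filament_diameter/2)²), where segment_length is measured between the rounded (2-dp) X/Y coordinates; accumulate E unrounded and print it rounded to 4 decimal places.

At z = 4.16 mm: the cube (footprint 10×24.5) is included at this height. The outline is a single polygon with 4 vertices. Extrusion per mm of travel: 0.4 × 0.32 / (π × 0.875²) = 0.053216. Accumulating E over each segment gives final E = 3.6719.

G0 X0.00 Y0.00 Z4.16
G1 X10.00 Y0.00 E0.5322
G1 X10.00 Y24.50 E1.8360
G1 X0.00 Y24.50 E2.3681
G1 X0.00 Y0.00 E3.6719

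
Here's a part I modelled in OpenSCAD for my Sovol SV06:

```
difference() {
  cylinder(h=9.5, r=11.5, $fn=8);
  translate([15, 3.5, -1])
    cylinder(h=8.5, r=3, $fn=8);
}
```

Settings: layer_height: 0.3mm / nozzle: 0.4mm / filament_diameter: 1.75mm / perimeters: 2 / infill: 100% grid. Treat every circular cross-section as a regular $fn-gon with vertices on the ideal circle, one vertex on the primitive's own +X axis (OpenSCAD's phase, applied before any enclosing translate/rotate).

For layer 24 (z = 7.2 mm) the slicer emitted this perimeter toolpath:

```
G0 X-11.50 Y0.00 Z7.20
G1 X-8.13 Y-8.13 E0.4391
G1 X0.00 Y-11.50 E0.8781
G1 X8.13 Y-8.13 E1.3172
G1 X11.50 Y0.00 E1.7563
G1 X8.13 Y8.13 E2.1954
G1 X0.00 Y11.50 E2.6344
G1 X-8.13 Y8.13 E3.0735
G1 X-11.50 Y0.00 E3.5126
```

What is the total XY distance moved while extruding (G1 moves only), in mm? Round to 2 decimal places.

Sum the Euclidean lengths of each G1 segment: total = 70.41 mm.

70.41 mm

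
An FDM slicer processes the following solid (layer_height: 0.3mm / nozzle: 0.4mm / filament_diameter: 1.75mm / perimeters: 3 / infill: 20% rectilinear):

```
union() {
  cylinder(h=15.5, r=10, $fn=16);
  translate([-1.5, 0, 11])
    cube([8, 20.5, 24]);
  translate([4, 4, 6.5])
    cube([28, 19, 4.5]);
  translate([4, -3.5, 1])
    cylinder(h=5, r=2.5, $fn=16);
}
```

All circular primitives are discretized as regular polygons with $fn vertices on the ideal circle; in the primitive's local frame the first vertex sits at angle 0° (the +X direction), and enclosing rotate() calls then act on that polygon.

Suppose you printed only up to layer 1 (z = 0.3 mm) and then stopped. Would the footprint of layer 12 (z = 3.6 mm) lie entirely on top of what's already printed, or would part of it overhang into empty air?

entirely on top

Compare the two slices. At z = 0.3: the r=10 cylinder gives a regular 16-gon of circumradius 10 (constant along its height) (area = (16/2)·10.000²·sin(360°/16) = 306.15 mm²); the cube at (-1.5, 0) is not intersected at this z (z outside [11, 35]); the cube at (4, 4) is not intersected at this z (z outside [6.5, 11]); the cylinder at (4, -3.5) does not reach this height (z outside [1, 6]); Taking the union: only the r=10 cylinder is present, so the union is just that shape — area = 306.15 mm². At z = 3.6: the r=10 cylinder contributes a regular 16-gon of circumradius 10 (area = (16/2)·10.000²·sin(360°/16) = 306.15 mm²); the cube at (-1.5, 0) does not reach this height (z outside [11, 35]); the cube at (4, 4) is absent (z outside [6.5, 11]); the r=2.5 cylinder at (4, -3.5) gives a regular 16-gon of circumradius 2.5 (constant along its height) (area = (16/2)·2.500²·sin(360°/16) = 19.13 mm²); Merging all regions: the r=2.5 cylinder at (4, -3.5) lies entirely inside the r=10 cylinder, so the union is just the r=10 cylinder — area = 306.15 mm². Checking containment: the cross-section at z = 3.6 is a subset of the cross-section at z = 0.3.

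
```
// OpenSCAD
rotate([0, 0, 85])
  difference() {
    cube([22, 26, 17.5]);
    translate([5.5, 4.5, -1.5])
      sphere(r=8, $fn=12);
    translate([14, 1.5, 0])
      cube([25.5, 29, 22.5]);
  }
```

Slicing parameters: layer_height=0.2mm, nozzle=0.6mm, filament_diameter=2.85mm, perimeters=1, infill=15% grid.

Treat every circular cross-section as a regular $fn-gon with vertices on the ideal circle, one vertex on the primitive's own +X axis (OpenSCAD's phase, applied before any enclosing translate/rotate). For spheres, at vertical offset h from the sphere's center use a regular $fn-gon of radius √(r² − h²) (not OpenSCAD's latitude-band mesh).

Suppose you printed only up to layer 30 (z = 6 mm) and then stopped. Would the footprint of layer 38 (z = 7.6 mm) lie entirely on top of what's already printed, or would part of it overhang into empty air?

Compare the two slices. At z = 6: the cube (footprint 22×26) is included at this height (area 572.00 mm²); the r=8 sphere at (5.5, 4.5) slices to a regular 12-gon of circumradius 2.784 (√(r²−h²) with h=7.5 from center) (area = (12/2)·2.784²·sin(360°/12) = 23.25 mm²); the cube at (14, 1.5) is present — its section is the full 25.5×29 rectangle (area 739.50 mm²); Taking the first minus the rest: starting from the 22×26 cube (572.00 mm²), the r=8 sphere at (5.5, 4.5) lies wholly inside it (removes its full 23.25 mm² and its 17.29 mm outline becomes a hole wall); the 25.5×29 cube at (14, 1.5) partially overlaps it — only the 196.00 mm² overlap (of its 739.50 mm²) is removed, clipping the outline — area = 352.75 mm²; (rotated 85° about Z; rotation is an isometry so areas/perimeters/island counts are preserved). At z = 7.6: the cube is present — its section is the full 22×26 rectangle (area 572.00 mm²); the sphere at (5.5, 4.5) does not reach this height (|z−center|=9.100 > r=8); the cube at (14, 1.5) (footprint 25.5×29) is included at this height (area 739.50 mm²); Taking the first minus the rest: starting from the 22×26 cube (572.00 mm²), the 25.5×29 cube at (14, 1.5) partially overlaps it — only the 196.00 mm² overlap (of its 739.50 mm²) is removed, clipping the outline — area = 376.00 mm²; (whole slice rotated 85° about Z — lengths, areas and connectivity unchanged). Checking containment: at z = 7.6 the cross-section extends beyond the z = 6 cross-section by about 23.25 mm².

part overhangs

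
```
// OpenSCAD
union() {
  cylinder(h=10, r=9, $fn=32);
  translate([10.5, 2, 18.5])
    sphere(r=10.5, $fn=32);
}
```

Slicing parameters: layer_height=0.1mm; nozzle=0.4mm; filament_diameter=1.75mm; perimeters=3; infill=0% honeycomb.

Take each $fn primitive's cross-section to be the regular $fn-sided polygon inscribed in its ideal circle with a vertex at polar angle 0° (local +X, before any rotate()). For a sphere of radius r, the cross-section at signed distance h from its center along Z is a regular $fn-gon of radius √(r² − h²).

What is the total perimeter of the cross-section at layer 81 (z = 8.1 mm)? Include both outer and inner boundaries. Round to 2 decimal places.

65.53 mm

At z = 8.1 mm: the r=9 cylinder gives a regular 32-gon of circumradius 9 (constant along its height) (perimeter = 2·32·9.000·sin(180°/32) = 56.46 mm); the sphere at (10.5, 2): section is a regular 32-gon, circumradius = √(r²−h²) = √(10.5²−10.4²) = 1.446 (perimeter = 2·32·1.446·sin(180°/32) = 9.07 mm); Taking the union: the 2 present regions are separate (no shared area or edge), so areas and boundary lengths simply add and each stays a separate island — boundary = 65.53 mm. Overall, the cross-section has 2 separate islands. Total boundary length (outer) = 65.53 mm.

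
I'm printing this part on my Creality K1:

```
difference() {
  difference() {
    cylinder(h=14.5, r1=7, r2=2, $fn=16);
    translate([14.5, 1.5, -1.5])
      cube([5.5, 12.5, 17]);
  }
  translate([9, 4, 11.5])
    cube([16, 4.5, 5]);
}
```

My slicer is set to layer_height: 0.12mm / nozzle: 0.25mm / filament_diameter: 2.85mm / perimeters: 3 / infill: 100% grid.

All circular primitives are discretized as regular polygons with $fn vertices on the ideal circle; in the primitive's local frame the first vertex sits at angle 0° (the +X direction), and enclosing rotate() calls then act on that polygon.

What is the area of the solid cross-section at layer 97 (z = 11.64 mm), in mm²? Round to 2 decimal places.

At z = 11.64 mm: the cone: at t=0.803 of its height the radius interpolates to r₁+(r₂−r₁)t = 2.986, giving a regular 16-gon of that circumradius (area = (16/2)·2.986²·sin(360°/16) = 27.30 mm²); the 5.5×12.5 cube at (14.5, 1.5) contributes its full rectangle (area 68.75 mm²); After the difference (first − rest): starting from the cone (27.30 mm²), the 5.5×12.5 cube at (14.5, 1.5) misses the remaining region (no effect) — area = 27.30 mm²; the cube at (9, 4) is present — its section is the full 16×4.5 rectangle (area 72.00 mm²); Subtracting the remaining from the first: starting from that combined region (27.30 mm²), the 16×4.5 cube at (9, 4) misses the remaining region (no effect) — area = 27.30 mm². Overall, the cross-section is a single solid region. Net area = 27.30 mm².

27.30 mm²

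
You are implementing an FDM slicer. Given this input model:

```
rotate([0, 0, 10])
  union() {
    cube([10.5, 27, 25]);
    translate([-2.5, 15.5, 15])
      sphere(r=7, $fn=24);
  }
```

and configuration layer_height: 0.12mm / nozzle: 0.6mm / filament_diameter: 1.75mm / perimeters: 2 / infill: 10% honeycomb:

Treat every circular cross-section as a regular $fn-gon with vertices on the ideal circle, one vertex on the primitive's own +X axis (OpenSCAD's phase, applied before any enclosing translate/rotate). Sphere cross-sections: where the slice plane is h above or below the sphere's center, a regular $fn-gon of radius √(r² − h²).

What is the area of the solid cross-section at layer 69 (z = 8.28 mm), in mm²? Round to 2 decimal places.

295.43 mm²

At z = 8.28 mm: the 10.5×27 cube contributes its full rectangle (area 283.50 mm²); the sphere at (-2.5, 15.5): section is a regular 24-gon, circumradius = √(r²−h²) = √(7²−6.72²) = 1.960 (area = (24/2)·1.960²·sin(360°/24) = 11.93 mm²); Merging all regions: the 2 present regions are separate (no shared area or edge), so areas and boundary lengths simply add and each stays a separate island — area = 295.43 mm²; (whole slice rotated 10° about Z — lengths, areas and connectivity unchanged). Overall, the cross-section has 2 separate islands. Net area = 295.43 mm².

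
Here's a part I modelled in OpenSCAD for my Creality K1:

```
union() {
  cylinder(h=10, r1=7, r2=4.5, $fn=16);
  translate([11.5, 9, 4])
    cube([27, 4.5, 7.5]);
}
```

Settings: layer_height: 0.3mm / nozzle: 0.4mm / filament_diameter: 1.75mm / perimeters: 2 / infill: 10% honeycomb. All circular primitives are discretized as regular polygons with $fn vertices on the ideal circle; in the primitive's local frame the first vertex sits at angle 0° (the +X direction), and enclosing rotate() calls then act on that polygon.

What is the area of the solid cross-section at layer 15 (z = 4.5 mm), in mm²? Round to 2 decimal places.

227.17 mm²

At z = 4.5 mm: the cone: at t=0.450 of its height the radius interpolates to r₁+(r₂−r₁)t = 5.875, giving a regular 16-gon of that circumradius (area = (16/2)·5.875²·sin(360°/16) = 105.67 mm²); the cube at (11.5, 9) is present — its section is the full 27×4.5 rectangle (area 121.50 mm²); Combining (union): the 2 present regions are separate (no shared area or edge), so areas and boundary lengths simply add and each stays a separate island — area = 227.17 mm². Overall, the cross-section has 2 separate islands. Net area = 227.17 mm².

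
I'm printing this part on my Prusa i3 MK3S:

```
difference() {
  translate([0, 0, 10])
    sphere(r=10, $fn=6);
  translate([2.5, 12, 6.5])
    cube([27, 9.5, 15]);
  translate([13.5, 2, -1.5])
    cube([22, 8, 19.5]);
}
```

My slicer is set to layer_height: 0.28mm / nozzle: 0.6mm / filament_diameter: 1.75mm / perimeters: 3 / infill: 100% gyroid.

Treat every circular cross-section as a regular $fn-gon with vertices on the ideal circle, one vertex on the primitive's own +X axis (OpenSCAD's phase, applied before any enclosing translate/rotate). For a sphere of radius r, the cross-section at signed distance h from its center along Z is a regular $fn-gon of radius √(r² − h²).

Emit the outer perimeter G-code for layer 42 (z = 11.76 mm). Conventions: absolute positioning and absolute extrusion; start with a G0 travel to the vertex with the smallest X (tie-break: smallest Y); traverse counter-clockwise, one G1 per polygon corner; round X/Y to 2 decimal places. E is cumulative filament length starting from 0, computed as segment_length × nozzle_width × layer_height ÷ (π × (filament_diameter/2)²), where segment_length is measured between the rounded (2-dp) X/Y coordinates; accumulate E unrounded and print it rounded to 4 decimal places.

G0 X-9.84 Y0.00 Z11.76
G1 X-4.92 Y-8.53 E0.6878
G1 X4.92 Y-8.53 E1.3751
G1 X9.84 Y0.00 E2.0629
G1 X4.92 Y8.53 E2.7507
G1 X-4.92 Y8.53 E3.4379
G1 X-9.84 Y0.00 E4.1257

At z = 11.76 mm: the r=10 sphere slices to a regular 6-gon of circumradius 9.844 (√(r²−h²) with h=1.76 from center); the 27×9.5 cube at (2.5, 12) contributes its full rectangle; the cube at (13.5, 2) is present — its section is the full 22×8 rectangle; Taking the first minus the rest: starting from the r=10 sphere, the 27×9.5 cube at (2.5, 12) misses the remaining region (no effect); the 22×8 cube at (13.5, 2) misses the remaining region (no effect) — 1 connected region. The outline is a single polygon with 6 vertices. Extrusion per mm of travel: 0.6 × 0.28 / (π × 0.875²) = 0.069846. Accumulating E over each segment gives final E = 4.1257.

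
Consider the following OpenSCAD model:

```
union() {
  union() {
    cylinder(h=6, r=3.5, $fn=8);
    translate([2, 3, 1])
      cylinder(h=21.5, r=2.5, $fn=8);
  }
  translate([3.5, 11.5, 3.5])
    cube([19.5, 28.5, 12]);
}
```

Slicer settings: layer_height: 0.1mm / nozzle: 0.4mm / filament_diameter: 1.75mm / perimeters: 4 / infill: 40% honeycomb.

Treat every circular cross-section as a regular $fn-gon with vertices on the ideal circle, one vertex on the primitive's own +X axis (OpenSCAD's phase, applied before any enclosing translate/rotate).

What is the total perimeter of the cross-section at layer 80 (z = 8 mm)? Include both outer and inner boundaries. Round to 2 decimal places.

111.31 mm

At z = 8 mm: the cylinder does not reach this height (z outside [0, 6]); the cylinder at (2, 3): section is a regular 8-gon, circumradius r=2.5 (perimeter = 2·8·2.500·sin(180°/8) = 15.31 mm); Merging all regions: only the r=2.5 cylinder at (2, 3) is present, so the union is just that shape — boundary = 15.31 mm; the cube at (3.5, 11.5) is present — its section is the full 19.5×28.5 rectangle (perimeter 96.00 mm); Merging all regions: the 2 present regions are separate (no shared area or edge), so areas and boundary lengths simply add and each stays a separate island — boundary = 111.31 mm. Overall, the cross-section has 2 separate islands. Total boundary length (outer) = 111.31 mm.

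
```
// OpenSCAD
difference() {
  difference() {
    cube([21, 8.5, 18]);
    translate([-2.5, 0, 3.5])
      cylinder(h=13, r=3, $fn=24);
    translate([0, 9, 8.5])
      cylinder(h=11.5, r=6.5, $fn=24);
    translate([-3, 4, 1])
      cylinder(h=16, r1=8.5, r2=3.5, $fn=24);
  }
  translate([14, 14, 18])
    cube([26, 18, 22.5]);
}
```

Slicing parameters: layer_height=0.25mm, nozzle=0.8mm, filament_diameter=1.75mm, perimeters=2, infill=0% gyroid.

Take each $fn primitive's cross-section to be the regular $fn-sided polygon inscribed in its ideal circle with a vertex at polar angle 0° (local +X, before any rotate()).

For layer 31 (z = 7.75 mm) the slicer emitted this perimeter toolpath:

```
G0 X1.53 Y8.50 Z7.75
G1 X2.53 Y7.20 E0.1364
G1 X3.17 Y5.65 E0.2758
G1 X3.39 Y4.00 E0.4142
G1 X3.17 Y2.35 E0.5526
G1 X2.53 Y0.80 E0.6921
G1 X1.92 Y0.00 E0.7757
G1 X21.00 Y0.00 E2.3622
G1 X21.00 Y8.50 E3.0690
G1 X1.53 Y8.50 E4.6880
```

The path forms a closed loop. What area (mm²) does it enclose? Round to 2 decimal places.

154.42 mm²

Apply the shoelace formula to the sequence of (X, Y) vertices; enclosed area = 154.42 mm².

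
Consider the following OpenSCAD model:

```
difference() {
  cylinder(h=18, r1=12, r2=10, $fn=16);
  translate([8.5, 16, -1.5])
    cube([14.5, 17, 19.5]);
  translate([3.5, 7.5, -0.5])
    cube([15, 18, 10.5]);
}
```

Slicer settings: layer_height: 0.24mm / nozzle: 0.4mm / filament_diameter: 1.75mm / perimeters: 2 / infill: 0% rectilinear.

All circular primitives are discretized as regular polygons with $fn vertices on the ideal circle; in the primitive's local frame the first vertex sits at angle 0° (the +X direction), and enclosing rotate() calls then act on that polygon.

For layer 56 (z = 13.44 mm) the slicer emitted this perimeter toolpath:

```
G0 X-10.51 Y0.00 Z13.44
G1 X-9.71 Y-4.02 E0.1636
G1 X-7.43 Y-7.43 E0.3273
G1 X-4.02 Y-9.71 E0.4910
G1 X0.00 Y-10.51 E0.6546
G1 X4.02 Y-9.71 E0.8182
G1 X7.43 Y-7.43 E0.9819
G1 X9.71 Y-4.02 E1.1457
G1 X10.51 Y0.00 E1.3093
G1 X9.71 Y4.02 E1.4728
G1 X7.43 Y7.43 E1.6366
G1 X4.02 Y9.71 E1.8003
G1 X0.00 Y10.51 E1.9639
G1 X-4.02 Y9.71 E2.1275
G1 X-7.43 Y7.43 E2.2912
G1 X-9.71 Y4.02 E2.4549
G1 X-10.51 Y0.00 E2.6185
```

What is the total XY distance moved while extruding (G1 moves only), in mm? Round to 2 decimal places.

Sum the Euclidean lengths of each G1 segment: total = 65.61 mm.

65.61 mm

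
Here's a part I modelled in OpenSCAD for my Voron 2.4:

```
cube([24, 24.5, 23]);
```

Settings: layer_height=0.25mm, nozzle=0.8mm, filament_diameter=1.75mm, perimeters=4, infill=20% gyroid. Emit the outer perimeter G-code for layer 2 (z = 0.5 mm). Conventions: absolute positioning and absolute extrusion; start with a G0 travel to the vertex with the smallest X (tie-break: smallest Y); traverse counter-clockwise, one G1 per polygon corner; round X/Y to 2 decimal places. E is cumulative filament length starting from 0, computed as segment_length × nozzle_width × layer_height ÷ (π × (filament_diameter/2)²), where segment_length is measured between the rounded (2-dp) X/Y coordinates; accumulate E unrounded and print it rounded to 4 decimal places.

G0 X0.00 Y0.00 Z0.50
G1 X24.00 Y0.00 E1.9956
G1 X24.00 Y24.50 E4.0328
G1 X0.00 Y24.50 E6.0284
G1 X0.00 Y0.00 E8.0656

At z = 0.5 mm: the cube (footprint 24×24.5) is included at this height. The outline is a single polygon with 4 vertices. Extrusion per mm of travel: 0.8 × 0.25 / (π × 0.875²) = 0.083150. Accumulating E over each segment gives final E = 8.0656.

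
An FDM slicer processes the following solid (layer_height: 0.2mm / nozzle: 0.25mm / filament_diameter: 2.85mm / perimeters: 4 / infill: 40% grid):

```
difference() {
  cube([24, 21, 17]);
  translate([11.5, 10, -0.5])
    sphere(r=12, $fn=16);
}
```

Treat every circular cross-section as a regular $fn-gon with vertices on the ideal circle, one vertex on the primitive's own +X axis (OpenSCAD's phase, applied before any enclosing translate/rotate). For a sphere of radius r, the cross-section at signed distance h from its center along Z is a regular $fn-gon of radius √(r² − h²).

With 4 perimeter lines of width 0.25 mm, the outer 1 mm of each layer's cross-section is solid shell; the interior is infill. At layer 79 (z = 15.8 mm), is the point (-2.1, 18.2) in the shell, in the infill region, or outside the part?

At z = 15.8 mm: the 24×21 cube contributes its full rectangle; the sphere at (11.5, 10) does not reach this height (|z−center|=16.300 > r=12); Taking the first minus the rest: none of the subtracted shapes is present at this height, so the 24×21 cube is unchanged — 1 connected region. Overall, the cross-section is a single solid region. The nearest boundary edge runs (0.00, 21.00)→(0.00, 0.00); distance from the point to it = 2.10 mm. The point is not inside any of the regions above, so it lies outside the cross-section (2.10 mm from the nearest boundary).

outside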